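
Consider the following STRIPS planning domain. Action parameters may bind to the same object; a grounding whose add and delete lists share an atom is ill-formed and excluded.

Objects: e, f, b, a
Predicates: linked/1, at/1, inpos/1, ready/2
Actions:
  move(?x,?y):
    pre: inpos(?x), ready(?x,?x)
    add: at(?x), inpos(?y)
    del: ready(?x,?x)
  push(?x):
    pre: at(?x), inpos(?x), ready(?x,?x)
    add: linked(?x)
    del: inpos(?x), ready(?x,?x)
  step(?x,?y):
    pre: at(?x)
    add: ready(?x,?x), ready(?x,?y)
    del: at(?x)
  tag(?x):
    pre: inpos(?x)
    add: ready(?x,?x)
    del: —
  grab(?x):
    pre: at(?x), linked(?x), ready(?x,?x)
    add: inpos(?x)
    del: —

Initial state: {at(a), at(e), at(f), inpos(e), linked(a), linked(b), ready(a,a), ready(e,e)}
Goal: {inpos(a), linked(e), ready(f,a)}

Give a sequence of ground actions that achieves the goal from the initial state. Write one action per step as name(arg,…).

1. push(e)  →  {at(a), at(e), at(f), linked(a), linked(b), linked(e), ready(a,a)}
2. step(f,a)  →  {at(a), at(e), linked(a), linked(b), linked(e), ready(a,a), ready(f,a), ready(f,f)}
3. grab(a)  →  {at(a), at(e), inpos(a), linked(a), linked(b), linked(e), ready(a,a), ready(f,a), ready(f,f)}

push(e); step(f,a); grab(a)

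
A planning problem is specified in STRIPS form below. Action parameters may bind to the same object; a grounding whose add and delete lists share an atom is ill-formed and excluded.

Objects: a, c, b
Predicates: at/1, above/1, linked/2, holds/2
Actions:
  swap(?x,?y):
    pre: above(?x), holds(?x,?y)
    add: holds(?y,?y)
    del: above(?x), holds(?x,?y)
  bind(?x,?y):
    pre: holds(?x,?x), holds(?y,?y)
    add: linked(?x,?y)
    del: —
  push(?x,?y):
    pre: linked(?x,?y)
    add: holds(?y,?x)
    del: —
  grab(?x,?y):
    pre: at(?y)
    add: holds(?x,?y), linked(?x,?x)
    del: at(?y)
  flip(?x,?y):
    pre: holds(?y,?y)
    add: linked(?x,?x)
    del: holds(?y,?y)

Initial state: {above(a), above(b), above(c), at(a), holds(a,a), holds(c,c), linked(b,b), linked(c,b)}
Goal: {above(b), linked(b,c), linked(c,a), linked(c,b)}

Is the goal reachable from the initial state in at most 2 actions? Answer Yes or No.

1. bind(c,a)  →  {above(a), above(b), above(c), at(a), holds(a,a), holds(c,c), linked(b,b), linked(c,a), linked(c,b)}
2. push(b,b)  →  {above(a), above(b), above(c), at(a), holds(a,a), holds(b,b), holds(c,c), linked(b,b), linked(c,a), linked(c,b)}
3. bind(b,c)  →  {above(a), above(b), above(c), at(a), holds(a,a), holds(b,b), holds(c,c), linked(b,b), linked(b,c), linked(c,a), linked(c,b)}
optimal plan length = 3; 3 > 2

No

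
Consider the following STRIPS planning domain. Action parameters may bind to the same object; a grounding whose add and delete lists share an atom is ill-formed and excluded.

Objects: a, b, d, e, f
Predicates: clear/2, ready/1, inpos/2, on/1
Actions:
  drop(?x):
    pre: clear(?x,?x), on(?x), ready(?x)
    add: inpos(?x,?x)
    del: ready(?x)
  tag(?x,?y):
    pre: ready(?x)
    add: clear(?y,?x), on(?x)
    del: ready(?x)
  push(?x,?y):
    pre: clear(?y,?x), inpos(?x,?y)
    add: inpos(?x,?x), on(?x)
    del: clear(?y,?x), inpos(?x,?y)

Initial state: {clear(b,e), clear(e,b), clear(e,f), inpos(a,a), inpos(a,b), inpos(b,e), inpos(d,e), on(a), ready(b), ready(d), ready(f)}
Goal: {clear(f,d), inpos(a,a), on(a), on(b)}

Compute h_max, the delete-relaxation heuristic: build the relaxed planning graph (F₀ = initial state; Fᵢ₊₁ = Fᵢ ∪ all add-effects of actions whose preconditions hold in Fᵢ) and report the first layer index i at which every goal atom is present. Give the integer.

F0 = init (11 atoms)
F1 = F0 ∪ {clear(a,b), clear(a,d), clear(a,f), clear(b,b), clear(b,d), clear(b,f), clear(d,b), clear(d,d), clear(d,f), clear(e,d), clear(f,b), clear(f,d), clear(f,f), inpos(b,b), on(b), on(d), on(f)}  (28 atoms)
goal ⊆ F1  ⇒  h_max = 1

1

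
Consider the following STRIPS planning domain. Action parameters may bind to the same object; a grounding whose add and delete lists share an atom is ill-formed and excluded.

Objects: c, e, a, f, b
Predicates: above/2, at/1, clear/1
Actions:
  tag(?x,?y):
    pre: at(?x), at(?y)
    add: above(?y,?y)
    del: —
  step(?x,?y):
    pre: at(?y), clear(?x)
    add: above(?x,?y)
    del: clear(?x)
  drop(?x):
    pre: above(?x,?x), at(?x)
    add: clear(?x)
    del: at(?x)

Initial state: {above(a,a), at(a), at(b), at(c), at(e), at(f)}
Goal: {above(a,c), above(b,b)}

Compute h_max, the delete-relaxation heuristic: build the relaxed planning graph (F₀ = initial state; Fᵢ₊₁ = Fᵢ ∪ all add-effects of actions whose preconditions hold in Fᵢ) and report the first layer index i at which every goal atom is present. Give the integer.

2

F0 = init (6 atoms)
F1 = F0 ∪ {above(b,b), above(c,c), above(e,e), above(f,f), clear(a)}  (11 atoms)
F2 = F1 ∪ {above(a,b), above(a,c), above(a,e), above(a,f), clear(b), clear(c), clear(e), clear(f)}  (19 atoms)
goal ⊆ F2  ⇒  h_max = 2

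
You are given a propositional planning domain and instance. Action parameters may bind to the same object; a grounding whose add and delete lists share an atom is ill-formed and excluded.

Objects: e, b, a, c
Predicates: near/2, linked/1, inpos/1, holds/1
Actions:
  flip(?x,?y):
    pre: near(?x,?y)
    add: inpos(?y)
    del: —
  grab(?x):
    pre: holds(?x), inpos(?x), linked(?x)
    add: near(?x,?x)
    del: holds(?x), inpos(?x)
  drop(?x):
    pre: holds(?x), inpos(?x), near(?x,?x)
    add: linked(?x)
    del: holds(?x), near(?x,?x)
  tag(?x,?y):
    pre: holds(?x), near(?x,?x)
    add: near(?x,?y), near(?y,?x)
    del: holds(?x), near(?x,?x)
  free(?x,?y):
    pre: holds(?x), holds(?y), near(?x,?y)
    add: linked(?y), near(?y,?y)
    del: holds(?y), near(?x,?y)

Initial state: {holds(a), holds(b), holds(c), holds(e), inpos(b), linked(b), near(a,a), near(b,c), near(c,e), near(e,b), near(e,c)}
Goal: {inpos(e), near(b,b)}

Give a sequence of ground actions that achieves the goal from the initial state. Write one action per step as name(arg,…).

flip(c,e); grab(b)

1. flip(c,e)  →  {holds(a), holds(b), holds(c), holds(e), inpos(b), inpos(e), linked(b), near(a,a), near(b,c), near(c,e), near(e,b), near(e,c)}
2. grab(b)  →  {holds(a), holds(c), holds(e), inpos(e), linked(b), near(a,a), near(b,b), near(b,c), near(c,e), near(e,b), near(e,c)}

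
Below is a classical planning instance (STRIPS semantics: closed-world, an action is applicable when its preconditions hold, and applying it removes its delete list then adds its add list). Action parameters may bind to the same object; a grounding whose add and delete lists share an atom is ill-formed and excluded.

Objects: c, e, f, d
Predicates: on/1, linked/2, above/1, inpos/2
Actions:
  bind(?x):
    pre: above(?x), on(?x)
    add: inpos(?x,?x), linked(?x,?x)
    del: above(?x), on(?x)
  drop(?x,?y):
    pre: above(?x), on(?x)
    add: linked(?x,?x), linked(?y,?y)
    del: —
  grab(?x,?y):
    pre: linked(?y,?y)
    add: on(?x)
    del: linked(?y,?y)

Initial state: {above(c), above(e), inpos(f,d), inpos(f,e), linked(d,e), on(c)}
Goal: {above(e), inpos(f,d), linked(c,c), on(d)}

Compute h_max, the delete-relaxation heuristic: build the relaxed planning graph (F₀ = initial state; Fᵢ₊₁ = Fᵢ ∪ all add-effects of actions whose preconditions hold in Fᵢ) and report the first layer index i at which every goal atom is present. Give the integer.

F0 = init (6 atoms)
F1 = F0 ∪ {inpos(c,c), linked(c,c), linked(d,d), linked(e,e), linked(f,f)}  (11 atoms)
F2 = F1 ∪ {on(d), on(e), on(f)}  (14 atoms)
goal ⊆ F2  ⇒  h_max = 2

2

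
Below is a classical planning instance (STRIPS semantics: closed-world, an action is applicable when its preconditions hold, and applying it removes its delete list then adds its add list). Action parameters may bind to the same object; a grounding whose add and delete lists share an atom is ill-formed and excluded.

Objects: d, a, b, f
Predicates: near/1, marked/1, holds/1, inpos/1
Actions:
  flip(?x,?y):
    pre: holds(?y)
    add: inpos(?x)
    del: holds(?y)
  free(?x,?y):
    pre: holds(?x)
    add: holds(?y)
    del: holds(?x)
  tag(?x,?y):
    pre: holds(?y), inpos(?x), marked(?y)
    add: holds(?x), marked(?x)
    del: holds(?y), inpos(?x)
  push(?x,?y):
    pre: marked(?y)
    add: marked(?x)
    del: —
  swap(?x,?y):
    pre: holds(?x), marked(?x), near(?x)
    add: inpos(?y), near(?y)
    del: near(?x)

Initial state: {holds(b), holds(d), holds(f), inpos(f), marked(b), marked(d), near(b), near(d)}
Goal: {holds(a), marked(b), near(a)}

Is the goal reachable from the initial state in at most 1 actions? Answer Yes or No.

No

1. free(d,a)  →  {holds(a), holds(b), holds(f), inpos(f), marked(b), marked(d), near(b), near(d)}
2. swap(b,a)  →  {holds(a), holds(b), holds(f), inpos(a), inpos(f), marked(b), marked(d), near(a), near(d)}
optimal plan length = 2; 2 > 1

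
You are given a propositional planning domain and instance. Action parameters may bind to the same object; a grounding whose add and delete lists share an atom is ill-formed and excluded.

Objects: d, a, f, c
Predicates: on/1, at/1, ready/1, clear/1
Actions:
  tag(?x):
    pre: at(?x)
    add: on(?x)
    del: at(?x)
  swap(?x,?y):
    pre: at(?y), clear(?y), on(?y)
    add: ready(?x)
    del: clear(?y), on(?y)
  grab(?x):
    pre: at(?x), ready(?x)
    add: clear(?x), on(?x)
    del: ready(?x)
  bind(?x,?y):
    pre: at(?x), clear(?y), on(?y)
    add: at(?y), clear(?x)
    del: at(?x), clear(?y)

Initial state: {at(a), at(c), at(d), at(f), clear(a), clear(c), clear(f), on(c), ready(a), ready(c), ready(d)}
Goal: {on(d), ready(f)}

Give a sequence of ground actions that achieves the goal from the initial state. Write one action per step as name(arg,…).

tag(d); swap(f,c)

1. tag(d)  →  {at(a), at(c), at(f), clear(a), clear(c), clear(f), on(c), on(d), ready(a), ready(c), ready(d)}
2. swap(f,c)  →  {at(a), at(c), at(f), clear(a), clear(f), on(d), ready(a), ready(c), ready(d), ready(f)}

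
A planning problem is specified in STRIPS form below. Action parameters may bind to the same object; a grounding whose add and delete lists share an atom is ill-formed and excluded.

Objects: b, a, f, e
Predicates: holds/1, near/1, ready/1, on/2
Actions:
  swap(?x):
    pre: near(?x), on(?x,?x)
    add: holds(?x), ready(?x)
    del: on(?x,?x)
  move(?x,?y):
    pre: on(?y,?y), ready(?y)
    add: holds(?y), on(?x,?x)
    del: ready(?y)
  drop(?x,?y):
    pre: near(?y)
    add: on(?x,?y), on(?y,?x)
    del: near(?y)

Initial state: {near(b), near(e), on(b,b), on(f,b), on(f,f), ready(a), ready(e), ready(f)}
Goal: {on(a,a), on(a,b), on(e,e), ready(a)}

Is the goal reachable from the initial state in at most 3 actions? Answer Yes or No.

1. move(a,f)  →  {holds(f), near(b), near(e), on(a,a), on(b,b), on(f,b), on(f,f), ready(a), ready(e)}
2. drop(a,b)  →  {holds(f), near(e), on(a,a), on(a,b), on(b,a), on(b,b), on(f,b), on(f,f), ready(a), ready(e)}
3. drop(e,e)  →  {holds(f), on(a,a), on(a,b), on(b,a), on(b,b), on(e,e), on(f,b), on(f,f), ready(a), ready(e)}
optimal plan length = 3; 3 ≤ 3

Yes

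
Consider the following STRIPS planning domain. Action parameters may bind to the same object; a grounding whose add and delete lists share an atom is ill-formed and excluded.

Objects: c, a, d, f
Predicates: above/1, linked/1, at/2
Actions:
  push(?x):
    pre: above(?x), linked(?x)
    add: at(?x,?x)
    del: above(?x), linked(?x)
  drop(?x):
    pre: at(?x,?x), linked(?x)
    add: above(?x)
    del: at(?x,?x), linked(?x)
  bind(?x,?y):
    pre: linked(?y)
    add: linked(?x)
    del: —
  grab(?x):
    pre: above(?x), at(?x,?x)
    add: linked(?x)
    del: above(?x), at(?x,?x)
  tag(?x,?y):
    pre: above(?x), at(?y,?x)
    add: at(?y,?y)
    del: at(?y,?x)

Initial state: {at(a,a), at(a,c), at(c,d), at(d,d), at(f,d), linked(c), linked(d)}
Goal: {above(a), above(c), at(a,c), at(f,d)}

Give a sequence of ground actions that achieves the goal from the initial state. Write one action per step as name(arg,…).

drop(d); bind(a,c); drop(a); tag(d,c); drop(c)

1. drop(d)  →  {above(d), at(a,a), at(a,c), at(c,d), at(f,d), linked(c)}
2. bind(a,c)  →  {above(d), at(a,a), at(a,c), at(c,d), at(f,d), linked(a), linked(c)}
3. drop(a)  →  {above(a), above(d), at(a,c), at(c,d), at(f,d), linked(c)}
4. tag(d,c)  →  {above(a), above(d), at(a,c), at(c,c), at(f,d), linked(c)}
5. drop(c)  →  {above(a), above(c), above(d), at(a,c), at(f,d)}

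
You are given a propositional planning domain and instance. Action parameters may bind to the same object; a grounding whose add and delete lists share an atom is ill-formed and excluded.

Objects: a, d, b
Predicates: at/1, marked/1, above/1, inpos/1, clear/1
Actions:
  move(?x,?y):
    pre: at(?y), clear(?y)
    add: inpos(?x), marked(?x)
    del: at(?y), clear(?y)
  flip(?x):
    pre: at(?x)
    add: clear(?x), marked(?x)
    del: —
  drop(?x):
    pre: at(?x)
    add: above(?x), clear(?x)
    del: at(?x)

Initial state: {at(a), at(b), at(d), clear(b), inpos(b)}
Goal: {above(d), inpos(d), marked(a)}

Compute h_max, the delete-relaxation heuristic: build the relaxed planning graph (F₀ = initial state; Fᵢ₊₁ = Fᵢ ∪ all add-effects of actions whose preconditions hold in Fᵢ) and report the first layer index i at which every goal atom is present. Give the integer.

F0 = init (5 atoms)
F1 = F0 ∪ {above(a), above(b), above(d), clear(a), clear(d), inpos(a), inpos(d), marked(a), marked(b), marked(d)}  (15 atoms)
goal ⊆ F1  ⇒  h_max = 1

1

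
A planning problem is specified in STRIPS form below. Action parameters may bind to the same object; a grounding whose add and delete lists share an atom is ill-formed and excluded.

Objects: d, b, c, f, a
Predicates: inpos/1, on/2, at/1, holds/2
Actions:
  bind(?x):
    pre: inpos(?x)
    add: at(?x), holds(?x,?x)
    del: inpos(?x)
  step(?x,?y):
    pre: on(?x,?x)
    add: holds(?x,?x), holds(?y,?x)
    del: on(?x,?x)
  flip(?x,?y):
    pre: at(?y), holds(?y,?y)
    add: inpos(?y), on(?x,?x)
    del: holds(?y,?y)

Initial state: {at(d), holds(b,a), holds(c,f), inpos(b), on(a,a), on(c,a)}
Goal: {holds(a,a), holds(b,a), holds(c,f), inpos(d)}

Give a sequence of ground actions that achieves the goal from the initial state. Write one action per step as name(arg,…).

bind(b); step(a,d); flip(d,b); step(d,d); flip(d,d)

1. bind(b)  →  {at(b), at(d), holds(b,a), holds(b,b), holds(c,f), on(a,a), on(c,a)}
2. step(a,d)  →  {at(b), at(d), holds(a,a), holds(b,a), holds(b,b), holds(c,f), holds(d,a), on(c,a)}
3. flip(d,b)  →  {at(b), at(d), holds(a,a), holds(b,a), holds(c,f), holds(d,a), inpos(b), on(c,a), on(d,d)}
4. step(d,d)  →  {at(b), at(d), holds(a,a), holds(b,a), holds(c,f), holds(d,a), holds(d,d), inpos(b), on(c,a)}
5. flip(d,d)  →  {at(b), at(d), holds(a,a), holds(b,a), holds(c,f), holds(d,a), inpos(b), inpos(d), on(c,a), on(d,d)}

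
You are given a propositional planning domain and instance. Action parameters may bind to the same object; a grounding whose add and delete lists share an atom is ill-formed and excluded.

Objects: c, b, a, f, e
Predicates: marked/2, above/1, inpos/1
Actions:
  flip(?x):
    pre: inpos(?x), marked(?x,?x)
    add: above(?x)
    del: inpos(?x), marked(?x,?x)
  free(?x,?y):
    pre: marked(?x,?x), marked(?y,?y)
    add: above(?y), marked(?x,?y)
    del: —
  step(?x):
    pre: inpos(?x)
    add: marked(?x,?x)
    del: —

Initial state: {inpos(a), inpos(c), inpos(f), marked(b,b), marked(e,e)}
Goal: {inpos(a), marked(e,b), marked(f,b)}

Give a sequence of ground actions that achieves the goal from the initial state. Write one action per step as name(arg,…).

1. free(e,b)  →  {above(b), inpos(a), inpos(c), inpos(f), marked(b,b), marked(e,b), marked(e,e)}
2. step(f)  →  {above(b), inpos(a), inpos(c), inpos(f), marked(b,b), marked(e,b), marked(e,e), marked(f,f)}
3. free(f,b)  →  {above(b), inpos(a), inpos(c), inpos(f), marked(b,b), marked(e,b), marked(e,e), marked(f,b), marked(f,f)}

free(e,b); step(f); free(f,b)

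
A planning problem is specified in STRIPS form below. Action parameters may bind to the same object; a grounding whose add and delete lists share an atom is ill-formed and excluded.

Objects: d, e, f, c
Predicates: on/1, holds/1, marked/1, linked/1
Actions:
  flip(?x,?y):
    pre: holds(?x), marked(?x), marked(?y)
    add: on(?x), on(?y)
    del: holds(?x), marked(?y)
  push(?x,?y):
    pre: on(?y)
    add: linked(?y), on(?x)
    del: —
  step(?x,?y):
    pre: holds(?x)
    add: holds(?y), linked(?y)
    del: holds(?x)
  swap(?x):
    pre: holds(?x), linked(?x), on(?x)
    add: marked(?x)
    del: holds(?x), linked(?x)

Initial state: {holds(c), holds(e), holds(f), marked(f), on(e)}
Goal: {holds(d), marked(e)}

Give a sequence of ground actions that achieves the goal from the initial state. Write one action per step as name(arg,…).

1. push(d,e)  →  {holds(c), holds(e), holds(f), linked(e), marked(f), on(d), on(e)}
2. step(f,d)  →  {holds(c), holds(d), holds(e), linked(d), linked(e), marked(f), on(d), on(e)}
3. swap(e)  →  {holds(c), holds(d), linked(d), marked(e), marked(f), on(d), on(e)}

push(d,e); step(f,d); swap(e)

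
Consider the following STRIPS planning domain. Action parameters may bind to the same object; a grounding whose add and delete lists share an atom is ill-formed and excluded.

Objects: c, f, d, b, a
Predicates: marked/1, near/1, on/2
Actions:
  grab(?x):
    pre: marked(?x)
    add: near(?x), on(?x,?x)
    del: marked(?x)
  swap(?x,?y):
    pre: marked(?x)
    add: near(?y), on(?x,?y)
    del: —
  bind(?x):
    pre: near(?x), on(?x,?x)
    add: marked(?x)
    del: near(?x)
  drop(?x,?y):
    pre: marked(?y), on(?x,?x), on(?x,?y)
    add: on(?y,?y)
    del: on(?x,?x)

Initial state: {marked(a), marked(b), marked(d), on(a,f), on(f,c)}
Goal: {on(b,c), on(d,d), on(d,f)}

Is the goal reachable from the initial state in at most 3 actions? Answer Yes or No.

1. swap(d,f)  →  {marked(a), marked(b), marked(d), near(f), on(a,f), on(d,f), on(f,c)}
2. grab(d)  →  {marked(a), marked(b), near(d), near(f), on(a,f), on(d,d), on(d,f), on(f,c)}
3. swap(b,c)  →  {marked(a), marked(b), near(c), near(d), near(f), on(a,f), on(b,c), on(d,d), on(d,f), on(f,c)}
optimal plan length = 3; 3 ≤ 3

Yes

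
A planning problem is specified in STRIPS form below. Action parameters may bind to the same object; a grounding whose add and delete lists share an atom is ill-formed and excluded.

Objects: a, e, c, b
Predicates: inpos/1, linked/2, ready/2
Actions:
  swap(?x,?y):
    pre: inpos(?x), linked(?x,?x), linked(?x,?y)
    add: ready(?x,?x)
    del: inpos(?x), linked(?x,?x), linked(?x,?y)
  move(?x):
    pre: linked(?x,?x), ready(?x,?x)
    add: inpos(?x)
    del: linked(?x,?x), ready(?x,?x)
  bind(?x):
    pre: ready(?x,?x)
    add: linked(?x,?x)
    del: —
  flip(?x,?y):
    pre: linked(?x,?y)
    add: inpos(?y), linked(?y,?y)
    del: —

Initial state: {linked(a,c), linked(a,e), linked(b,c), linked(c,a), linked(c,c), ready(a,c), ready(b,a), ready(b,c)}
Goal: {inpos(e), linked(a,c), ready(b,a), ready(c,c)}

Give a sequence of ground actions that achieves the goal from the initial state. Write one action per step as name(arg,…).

1. flip(a,e)  →  {inpos(e), linked(a,c), linked(a,e), linked(b,c), linked(c,a), linked(c,c), linked(e,e), ready(a,c), ready(b,a), ready(b,c)}
2. flip(a,c)  →  {inpos(c), inpos(e), linked(a,c), linked(a,e), linked(b,c), linked(c,a), linked(c,c), linked(e,e), ready(a,c), ready(b,a), ready(b,c)}
3. swap(c,a)  →  {inpos(e), linked(a,c), linked(a,e), linked(b,c), linked(e,e), ready(a,c), ready(b,a), ready(b,c), ready(c,c)}

flip(a,e); flip(a,c); swap(c,a)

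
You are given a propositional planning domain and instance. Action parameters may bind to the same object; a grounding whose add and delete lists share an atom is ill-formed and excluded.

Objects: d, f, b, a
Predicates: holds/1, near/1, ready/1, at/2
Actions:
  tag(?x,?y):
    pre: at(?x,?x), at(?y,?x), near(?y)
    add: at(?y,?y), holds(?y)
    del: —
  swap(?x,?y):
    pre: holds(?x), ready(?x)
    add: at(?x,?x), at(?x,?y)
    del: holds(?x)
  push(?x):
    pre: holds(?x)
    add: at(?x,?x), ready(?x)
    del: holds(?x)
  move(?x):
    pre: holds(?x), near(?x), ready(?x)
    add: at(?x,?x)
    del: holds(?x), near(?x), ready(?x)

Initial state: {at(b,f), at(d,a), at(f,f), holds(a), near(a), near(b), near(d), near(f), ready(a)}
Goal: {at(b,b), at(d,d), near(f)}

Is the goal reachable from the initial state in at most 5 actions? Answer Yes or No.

1. tag(f,b)  →  {at(b,b), at(b,f), at(d,a), at(f,f), holds(a), holds(b), near(a), near(b), near(d), near(f), ready(a)}
2. swap(a,d)  →  {at(a,a), at(a,d), at(b,b), at(b,f), at(d,a), at(f,f), holds(b), near(a), near(b), near(d), near(f), ready(a)}
3. tag(a,d)  →  {at(a,a), at(a,d), at(b,b), at(b,f), at(d,a), at(d,d), at(f,f), holds(b), holds(d), near(a), near(b), near(d), near(f), ready(a)}
optimal plan length = 3; 3 ≤ 5

Yes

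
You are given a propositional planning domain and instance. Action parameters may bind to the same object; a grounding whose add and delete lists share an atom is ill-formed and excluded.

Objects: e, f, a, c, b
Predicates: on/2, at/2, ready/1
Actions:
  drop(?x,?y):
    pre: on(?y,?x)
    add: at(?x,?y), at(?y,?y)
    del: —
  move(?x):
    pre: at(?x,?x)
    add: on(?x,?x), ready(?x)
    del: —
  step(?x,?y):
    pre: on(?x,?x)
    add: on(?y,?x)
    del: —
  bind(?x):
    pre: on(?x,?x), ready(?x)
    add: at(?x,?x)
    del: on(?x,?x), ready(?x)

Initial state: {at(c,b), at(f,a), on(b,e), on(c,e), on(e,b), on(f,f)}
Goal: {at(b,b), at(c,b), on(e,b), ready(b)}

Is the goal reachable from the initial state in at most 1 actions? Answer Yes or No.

1. drop(e,b)  →  {at(b,b), at(c,b), at(e,b), at(f,a), on(b,e), on(c,e), on(e,b), on(f,f)}
2. move(b)  →  {at(b,b), at(c,b), at(e,b), at(f,a), on(b,b), on(b,e), on(c,e), on(e,b), on(f,f), ready(b)}
optimal plan length = 2; 2 > 1

No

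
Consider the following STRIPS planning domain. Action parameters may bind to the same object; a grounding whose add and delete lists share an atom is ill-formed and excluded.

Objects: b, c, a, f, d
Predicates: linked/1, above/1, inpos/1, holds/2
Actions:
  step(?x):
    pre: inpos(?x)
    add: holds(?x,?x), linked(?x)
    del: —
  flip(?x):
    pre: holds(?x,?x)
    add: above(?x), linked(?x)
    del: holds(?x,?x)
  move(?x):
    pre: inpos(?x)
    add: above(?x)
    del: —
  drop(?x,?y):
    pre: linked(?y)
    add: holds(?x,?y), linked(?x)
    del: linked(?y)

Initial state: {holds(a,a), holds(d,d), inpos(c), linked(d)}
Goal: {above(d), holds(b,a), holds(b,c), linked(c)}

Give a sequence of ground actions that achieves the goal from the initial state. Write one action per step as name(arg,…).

1. step(c)  →  {holds(a,a), holds(c,c), holds(d,d), inpos(c), linked(c), linked(d)}
2. flip(a)  →  {above(a), holds(c,c), holds(d,d), inpos(c), linked(a), linked(c), linked(d)}
3. flip(d)  →  {above(a), above(d), holds(c,c), inpos(c), linked(a), linked(c), linked(d)}
4. drop(b,c)  →  {above(a), above(d), holds(b,c), holds(c,c), inpos(c), linked(a), linked(b), linked(d)}
5. step(c)  →  {above(a), above(d), holds(b,c), holds(c,c), inpos(c), linked(a), linked(b), linked(c), linked(d)}
6. drop(b,a)  →  {above(a), above(d), holds(b,a), holds(b,c), holds(c,c), inpos(c), linked(b), linked(c), linked(d)}

step(c); flip(a); flip(d); drop(b,c); step(c); drop(b,a)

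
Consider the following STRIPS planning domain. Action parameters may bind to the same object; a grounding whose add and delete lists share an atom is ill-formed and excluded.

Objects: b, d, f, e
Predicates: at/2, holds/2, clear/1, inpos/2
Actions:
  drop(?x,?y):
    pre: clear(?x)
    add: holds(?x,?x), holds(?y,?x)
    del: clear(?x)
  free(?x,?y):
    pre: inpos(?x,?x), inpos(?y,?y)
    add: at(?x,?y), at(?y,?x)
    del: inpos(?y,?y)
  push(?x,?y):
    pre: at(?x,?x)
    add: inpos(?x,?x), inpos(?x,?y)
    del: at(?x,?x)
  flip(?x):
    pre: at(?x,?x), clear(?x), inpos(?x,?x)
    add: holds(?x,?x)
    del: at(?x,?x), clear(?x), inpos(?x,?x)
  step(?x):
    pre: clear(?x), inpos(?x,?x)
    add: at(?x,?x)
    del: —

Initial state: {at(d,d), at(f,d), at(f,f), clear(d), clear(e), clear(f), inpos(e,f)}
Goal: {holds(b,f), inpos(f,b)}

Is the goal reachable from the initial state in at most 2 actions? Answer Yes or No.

Yes

1. drop(f,b)  →  {at(d,d), at(f,d), at(f,f), clear(d), clear(e), holds(b,f), holds(f,f), inpos(e,f)}
2. push(f,b)  →  {at(d,d), at(f,d), clear(d), clear(e), holds(b,f), holds(f,f), inpos(e,f), inpos(f,b), inpos(f,f)}
optimal plan length = 2; 2 ≤ 2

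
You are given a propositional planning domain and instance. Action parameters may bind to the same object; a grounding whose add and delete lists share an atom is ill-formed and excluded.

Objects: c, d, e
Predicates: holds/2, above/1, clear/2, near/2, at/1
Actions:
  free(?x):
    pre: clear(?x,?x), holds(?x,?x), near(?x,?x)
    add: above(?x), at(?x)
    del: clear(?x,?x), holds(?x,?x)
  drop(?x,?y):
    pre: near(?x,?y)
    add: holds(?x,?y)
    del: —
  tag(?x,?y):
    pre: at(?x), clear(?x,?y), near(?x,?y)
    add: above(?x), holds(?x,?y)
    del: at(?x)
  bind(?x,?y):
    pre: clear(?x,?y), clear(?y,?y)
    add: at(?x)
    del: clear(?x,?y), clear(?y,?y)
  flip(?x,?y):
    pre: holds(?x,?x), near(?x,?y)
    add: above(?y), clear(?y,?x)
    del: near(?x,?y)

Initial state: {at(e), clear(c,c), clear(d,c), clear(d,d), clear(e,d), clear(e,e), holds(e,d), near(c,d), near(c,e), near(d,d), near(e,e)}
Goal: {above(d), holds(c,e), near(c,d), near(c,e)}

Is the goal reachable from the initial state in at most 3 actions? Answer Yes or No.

1. drop(c,e)  →  {at(e), clear(c,c), clear(d,c), clear(d,d), clear(e,d), clear(e,e), holds(c,e), holds(e,d), near(c,d), near(c,e), near(d,d), near(e,e)}
2. drop(d,d)  →  {at(e), clear(c,c), clear(d,c), clear(d,d), clear(e,d), clear(e,e), holds(c,e), holds(d,d), holds(e,d), near(c,d), near(c,e), near(d,d), near(e,e)}
3. free(d)  →  {above(d), at(d), at(e), clear(c,c), clear(d,c), clear(e,d), clear(e,e), holds(c,e), holds(e,d), near(c,d), near(c,e), near(d,d), near(e,e)}
optimal plan length = 3; 3 ≤ 3

Yes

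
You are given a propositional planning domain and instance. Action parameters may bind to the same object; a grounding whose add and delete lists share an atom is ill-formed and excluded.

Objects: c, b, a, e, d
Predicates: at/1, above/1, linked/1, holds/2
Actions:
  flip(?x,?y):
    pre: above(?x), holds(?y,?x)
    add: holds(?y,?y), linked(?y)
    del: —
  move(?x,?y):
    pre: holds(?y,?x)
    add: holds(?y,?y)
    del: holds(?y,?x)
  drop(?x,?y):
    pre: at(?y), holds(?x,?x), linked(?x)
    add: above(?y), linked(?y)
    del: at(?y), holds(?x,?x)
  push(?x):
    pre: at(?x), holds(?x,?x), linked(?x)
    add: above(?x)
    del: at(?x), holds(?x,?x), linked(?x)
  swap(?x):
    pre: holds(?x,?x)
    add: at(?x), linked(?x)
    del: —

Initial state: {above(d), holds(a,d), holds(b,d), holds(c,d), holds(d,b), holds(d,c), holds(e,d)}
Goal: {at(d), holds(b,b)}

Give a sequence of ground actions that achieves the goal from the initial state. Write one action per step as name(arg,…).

1. flip(d,b)  →  {above(d), holds(a,d), holds(b,b), holds(b,d), holds(c,d), holds(d,b), holds(d,c), holds(e,d), linked(b)}
2. move(c,d)  →  {above(d), holds(a,d), holds(b,b), holds(b,d), holds(c,d), holds(d,b), holds(d,d), holds(e,d), linked(b)}
3. swap(d)  →  {above(d), at(d), holds(a,d), holds(b,b), holds(b,d), holds(c,d), holds(d,b), holds(d,d), holds(e,d), linked(b), linked(d)}

flip(d,b); move(c,d); swap(d)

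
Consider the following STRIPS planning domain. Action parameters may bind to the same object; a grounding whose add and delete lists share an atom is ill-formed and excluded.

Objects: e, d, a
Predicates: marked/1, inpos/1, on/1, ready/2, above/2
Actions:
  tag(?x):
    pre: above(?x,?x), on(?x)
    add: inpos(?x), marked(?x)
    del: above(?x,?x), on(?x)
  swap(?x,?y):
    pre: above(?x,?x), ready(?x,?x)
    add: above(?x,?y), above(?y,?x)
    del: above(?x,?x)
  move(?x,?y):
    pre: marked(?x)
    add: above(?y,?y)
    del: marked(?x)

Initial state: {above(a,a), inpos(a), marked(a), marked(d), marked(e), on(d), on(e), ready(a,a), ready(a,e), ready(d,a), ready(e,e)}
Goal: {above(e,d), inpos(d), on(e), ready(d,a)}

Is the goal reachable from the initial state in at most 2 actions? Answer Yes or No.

1. move(e,e)  →  {above(a,a), above(e,e), inpos(a), marked(a), marked(d), on(d), on(e), ready(a,a), ready(a,e), ready(d,a), ready(e,e)}
2. swap(e,d)  →  {above(a,a), above(d,e), above(e,d), inpos(a), marked(a), marked(d), on(d), on(e), ready(a,a), ready(a,e), ready(d,a), ready(e,e)}
3. move(d,d)  →  {above(a,a), above(d,d), above(d,e), above(e,d), inpos(a), marked(a), on(d), on(e), ready(a,a), ready(a,e), ready(d,a), ready(e,e)}
4. tag(d)  →  {above(a,a), above(d,e), above(e,d), inpos(a), inpos(d), marked(a), marked(d), on(e), ready(a,a), ready(a,e), ready(d,a), ready(e,e)}
optimal plan length = 4; 4 > 2

No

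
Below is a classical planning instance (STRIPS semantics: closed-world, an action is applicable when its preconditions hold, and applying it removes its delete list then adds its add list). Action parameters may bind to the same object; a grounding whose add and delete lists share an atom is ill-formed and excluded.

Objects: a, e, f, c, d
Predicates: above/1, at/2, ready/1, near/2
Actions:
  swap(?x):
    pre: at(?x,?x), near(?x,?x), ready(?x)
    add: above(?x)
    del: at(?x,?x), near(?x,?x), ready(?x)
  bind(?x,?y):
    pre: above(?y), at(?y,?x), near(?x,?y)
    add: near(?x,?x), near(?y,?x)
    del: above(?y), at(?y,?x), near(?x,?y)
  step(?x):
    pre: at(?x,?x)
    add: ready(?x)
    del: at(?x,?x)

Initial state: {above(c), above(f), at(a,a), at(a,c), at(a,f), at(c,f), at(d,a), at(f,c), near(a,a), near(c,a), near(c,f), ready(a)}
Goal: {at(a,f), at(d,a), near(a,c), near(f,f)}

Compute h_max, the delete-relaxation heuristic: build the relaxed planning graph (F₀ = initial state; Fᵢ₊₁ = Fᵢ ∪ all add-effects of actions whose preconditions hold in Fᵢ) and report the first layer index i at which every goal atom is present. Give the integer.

F0 = init (12 atoms)
F1 = F0 ∪ {above(a), near(c,c), near(f,c)}  (15 atoms)
F2 = F1 ∪ {near(a,c), near(f,f)}  (17 atoms)
goal ⊆ F2  ⇒  h_max = 2

2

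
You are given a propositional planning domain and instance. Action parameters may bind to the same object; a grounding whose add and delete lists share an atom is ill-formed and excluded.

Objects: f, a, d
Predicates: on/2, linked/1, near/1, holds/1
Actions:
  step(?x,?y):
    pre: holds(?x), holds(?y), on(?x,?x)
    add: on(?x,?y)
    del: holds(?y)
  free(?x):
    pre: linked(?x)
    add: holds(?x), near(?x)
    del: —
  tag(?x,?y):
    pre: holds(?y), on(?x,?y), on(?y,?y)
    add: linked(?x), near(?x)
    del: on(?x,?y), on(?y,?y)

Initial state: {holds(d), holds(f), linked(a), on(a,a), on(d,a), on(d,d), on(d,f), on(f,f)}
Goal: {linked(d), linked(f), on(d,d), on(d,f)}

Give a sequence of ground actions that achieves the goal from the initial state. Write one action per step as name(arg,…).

free(a); tag(f,f); tag(d,a)

1. free(a)  →  {holds(a), holds(d), holds(f), linked(a), near(a), on(a,a), on(d,a), on(d,d), on(d,f), on(f,f)}
2. tag(f,f)  →  {holds(a), holds(d), holds(f), linked(a), linked(f), near(a), near(f), on(a,a), on(d,a), on(d,d), on(d,f)}
3. tag(d,a)  →  {holds(a), holds(d), holds(f), linked(a), linked(d), linked(f), near(a), near(d), near(f), on(d,d), on(d,f)}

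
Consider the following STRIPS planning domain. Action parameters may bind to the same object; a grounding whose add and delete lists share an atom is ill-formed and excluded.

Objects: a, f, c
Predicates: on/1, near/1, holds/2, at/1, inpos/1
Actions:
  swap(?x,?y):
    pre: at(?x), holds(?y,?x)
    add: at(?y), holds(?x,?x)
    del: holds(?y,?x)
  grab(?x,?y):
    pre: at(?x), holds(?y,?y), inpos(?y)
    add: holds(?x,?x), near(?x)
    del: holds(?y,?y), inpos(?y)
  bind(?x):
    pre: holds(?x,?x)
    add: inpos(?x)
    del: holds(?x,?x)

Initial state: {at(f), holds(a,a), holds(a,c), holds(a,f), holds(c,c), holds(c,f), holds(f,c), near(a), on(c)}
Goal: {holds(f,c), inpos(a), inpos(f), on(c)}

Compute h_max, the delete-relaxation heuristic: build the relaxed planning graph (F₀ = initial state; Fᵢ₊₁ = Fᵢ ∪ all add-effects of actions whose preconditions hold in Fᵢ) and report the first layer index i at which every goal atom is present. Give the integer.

2

F0 = init (9 atoms)
F1 = F0 ∪ {at(a), at(c), holds(f,f), inpos(a), inpos(c)}  (14 atoms)
F2 = F1 ∪ {inpos(f), near(c), near(f)}  (17 atoms)
goal ⊆ F2  ⇒  h_max = 2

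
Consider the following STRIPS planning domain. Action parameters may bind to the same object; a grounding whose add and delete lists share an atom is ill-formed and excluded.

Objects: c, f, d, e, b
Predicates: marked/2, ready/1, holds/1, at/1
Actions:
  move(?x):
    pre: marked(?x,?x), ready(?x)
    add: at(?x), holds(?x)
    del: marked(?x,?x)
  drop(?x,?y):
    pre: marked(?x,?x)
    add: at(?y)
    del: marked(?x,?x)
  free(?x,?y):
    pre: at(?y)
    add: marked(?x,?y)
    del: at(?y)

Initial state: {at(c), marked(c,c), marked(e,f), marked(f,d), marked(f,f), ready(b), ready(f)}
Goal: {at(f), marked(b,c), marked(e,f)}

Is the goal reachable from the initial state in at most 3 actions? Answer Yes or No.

Yes

1. move(f)  →  {at(c), at(f), holds(f), marked(c,c), marked(e,f), marked(f,d), ready(b), ready(f)}
2. free(b,c)  →  {at(f), holds(f), marked(b,c), marked(c,c), marked(e,f), marked(f,d), ready(b), ready(f)}
optimal plan length = 2; 2 ≤ 3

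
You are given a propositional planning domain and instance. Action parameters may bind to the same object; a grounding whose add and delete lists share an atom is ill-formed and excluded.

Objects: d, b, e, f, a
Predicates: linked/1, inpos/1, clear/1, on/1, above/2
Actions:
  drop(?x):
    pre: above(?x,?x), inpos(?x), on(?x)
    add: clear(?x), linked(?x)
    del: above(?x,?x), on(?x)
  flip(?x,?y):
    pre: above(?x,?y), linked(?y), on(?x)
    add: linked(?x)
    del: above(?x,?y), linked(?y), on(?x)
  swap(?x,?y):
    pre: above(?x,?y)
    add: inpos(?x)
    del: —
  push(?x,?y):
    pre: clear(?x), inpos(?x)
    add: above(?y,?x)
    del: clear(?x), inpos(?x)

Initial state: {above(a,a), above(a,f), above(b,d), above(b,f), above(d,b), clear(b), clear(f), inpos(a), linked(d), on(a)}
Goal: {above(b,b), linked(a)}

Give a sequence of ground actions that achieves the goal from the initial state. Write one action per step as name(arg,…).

1. drop(a)  →  {above(a,f), above(b,d), above(b,f), above(d,b), clear(a), clear(b), clear(f), inpos(a), linked(a), linked(d)}
2. swap(b,d)  →  {above(a,f), above(b,d), above(b,f), above(d,b), clear(a), clear(b), clear(f), inpos(a), inpos(b), linked(a), linked(d)}
3. push(b,b)  →  {above(a,f), above(b,b), above(b,d), above(b,f), above(d,b), clear(a), clear(f), inpos(a), linked(a), linked(d)}

drop(a); swap(b,d); push(b,b)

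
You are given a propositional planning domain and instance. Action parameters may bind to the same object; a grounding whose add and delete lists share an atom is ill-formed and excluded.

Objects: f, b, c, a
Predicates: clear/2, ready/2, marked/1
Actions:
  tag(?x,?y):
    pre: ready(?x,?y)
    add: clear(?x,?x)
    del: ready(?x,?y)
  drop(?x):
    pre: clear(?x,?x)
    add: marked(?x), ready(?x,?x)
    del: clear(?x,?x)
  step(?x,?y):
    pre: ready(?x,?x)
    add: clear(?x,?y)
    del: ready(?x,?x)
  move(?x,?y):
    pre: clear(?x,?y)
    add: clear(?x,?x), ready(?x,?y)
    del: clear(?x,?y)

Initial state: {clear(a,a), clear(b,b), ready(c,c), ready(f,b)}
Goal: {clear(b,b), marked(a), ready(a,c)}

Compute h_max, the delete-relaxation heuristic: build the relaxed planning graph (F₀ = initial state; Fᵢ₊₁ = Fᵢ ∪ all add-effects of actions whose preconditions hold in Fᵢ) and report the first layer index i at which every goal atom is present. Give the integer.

F0 = init (4 atoms)
F1 = F0 ∪ {clear(c,a), clear(c,b), clear(c,c), clear(c,f), clear(f,f), marked(a), marked(b), ready(a,a), ready(b,b)}  (13 atoms)
F2 = F1 ∪ {clear(a,b), clear(a,c), clear(a,f), clear(b,a), clear(b,c), clear(b,f), marked(c), marked(f), ready(c,a), ready(c,b), ready(c,f), ready(f,f)}  (25 atoms)
F3 = F2 ∪ {clear(f,a), clear(f,b), clear(f,c), ready(a,b), ready(a,c), ready(a,f), ready(b,a), ready(b,c), ready(b,f)}  (34 atoms)
goal ⊆ F3  ⇒  h_max = 3

3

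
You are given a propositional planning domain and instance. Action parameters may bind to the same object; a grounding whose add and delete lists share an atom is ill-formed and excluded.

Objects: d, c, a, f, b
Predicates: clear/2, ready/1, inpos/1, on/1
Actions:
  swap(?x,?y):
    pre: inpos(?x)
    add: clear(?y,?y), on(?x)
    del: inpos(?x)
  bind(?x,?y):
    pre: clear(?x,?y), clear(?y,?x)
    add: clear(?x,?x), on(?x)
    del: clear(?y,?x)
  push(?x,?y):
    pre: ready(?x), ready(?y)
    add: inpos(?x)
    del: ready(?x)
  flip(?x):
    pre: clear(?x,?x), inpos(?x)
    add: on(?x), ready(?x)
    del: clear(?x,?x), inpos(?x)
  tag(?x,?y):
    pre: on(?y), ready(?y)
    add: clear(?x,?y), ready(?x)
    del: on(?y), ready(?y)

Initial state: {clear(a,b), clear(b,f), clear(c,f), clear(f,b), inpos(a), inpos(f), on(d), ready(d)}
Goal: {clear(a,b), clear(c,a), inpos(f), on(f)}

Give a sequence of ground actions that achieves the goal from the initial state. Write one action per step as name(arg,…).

1. swap(a,d)  →  {clear(a,b), clear(b,f), clear(c,f), clear(d,d), clear(f,b), inpos(f), on(a), on(d), ready(d)}
2. bind(f,b)  →  {clear(a,b), clear(c,f), clear(d,d), clear(f,b), clear(f,f), inpos(f), on(a), on(d), on(f), ready(d)}
3. tag(a,d)  →  {clear(a,b), clear(a,d), clear(c,f), clear(d,d), clear(f,b), clear(f,f), inpos(f), on(a), on(f), ready(a)}
4. tag(c,a)  →  {clear(a,b), clear(a,d), clear(c,a), clear(c,f), clear(d,d), clear(f,b), clear(f,f), inpos(f), on(f), ready(c)}

swap(a,d); bind(f,b); tag(a,d); tag(c,a)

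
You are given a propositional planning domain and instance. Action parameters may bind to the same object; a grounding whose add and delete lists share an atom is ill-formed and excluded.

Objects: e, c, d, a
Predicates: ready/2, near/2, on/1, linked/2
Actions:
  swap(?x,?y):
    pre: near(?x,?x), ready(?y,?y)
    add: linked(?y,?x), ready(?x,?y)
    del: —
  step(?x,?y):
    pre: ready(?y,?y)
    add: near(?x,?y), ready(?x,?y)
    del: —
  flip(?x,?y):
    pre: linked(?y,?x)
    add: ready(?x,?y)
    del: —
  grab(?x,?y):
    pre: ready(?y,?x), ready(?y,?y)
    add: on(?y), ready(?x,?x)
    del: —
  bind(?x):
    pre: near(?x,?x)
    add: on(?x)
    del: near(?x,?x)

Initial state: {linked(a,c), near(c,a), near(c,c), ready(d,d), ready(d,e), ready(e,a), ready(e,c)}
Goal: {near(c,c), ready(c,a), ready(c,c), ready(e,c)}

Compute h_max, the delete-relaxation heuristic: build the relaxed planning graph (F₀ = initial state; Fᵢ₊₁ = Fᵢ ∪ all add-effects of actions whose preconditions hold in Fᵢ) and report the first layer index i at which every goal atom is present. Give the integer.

2

F0 = init (7 atoms)
F1 = F0 ∪ {linked(d,c), near(a,d), near(c,d), near(d,d), near(e,d), on(c), on(d), ready(a,d), ready(c,a), ready(c,d), ready(e,d), ready(e,e)}  (19 atoms)
F2 = F1 ∪ {linked(d,d), linked(e,c), linked(e,d), near(a,e), near(c,e), near(d,e), near(e,e), on(e), ready(a,a), ready(a,e), ready(c,c), ready(c,e)}  (31 atoms)
goal ⊆ F2  ⇒  h_max = 2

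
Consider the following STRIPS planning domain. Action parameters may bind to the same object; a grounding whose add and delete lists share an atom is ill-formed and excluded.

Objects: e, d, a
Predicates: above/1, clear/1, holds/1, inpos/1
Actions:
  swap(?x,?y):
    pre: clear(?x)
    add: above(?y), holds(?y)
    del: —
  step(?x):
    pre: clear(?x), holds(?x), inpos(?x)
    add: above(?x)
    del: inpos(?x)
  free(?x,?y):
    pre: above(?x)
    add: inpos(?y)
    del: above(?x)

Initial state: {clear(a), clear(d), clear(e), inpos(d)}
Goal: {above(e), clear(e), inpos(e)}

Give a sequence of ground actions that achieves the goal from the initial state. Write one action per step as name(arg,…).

swap(e,e); swap(e,d); free(d,e)

1. swap(e,e)  →  {above(e), clear(a), clear(d), clear(e), holds(e), inpos(d)}
2. swap(e,d)  →  {above(d), above(e), clear(a), clear(d), clear(e), holds(d), holds(e), inpos(d)}
3. free(d,e)  →  {above(e), clear(a), clear(d), clear(e), holds(d), holds(e), inpos(d), inpos(e)}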